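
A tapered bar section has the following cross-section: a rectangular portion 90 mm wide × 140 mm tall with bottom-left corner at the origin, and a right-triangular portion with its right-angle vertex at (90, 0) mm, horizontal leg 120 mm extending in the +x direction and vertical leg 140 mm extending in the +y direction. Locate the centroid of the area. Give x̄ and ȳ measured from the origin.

rectangular portion: A = 90 × 140 = 12600.00, centroid at (45.00, 70.00).
triangular portion: A = ½·120·140 = 8400.00, centroid at (130.00, 46.67).
ΣA = 21000.00 mm²
ΣAx̄ = (12600.00)(45.00) + (8400.00)(130.00) = 1659000.00 mm³
ΣAȳ = (12600.00)(70.00) + (8400.00)(46.67) = 1274000.00 mm³
x̄ = 1659000.00 / 21000.00 = 79.00 mm
ȳ = 1274000.00 / 21000.00 = 60.67 mm

x̄ = 79.00 mm, ȳ = 60.67 mm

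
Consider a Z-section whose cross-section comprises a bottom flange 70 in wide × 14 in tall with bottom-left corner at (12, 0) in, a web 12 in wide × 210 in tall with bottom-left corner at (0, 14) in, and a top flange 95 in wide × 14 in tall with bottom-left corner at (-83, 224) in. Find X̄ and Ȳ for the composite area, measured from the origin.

bottom flange: A = 70 × 14 = 980.00, centroid at (47.00, 7.00).
web: A = 12 × 210 = 2520.00, centroid at (6.00, 119.00).
top flange: A = 95 × 14 = 1330.00, centroid at (-35.50, 231.00).
ΣA = 4830.00 in²
ΣAX̄ = (980.00)(47.00) + (2520.00)(6.00) + (1330.00)(-35.50) = 13965.00 in³
ΣAȲ = (980.00)(7.00) + (2520.00)(119.00) + (1330.00)(231.00) = 613970.00 in³
X̄ = 13965.00 / 4830.00 = 2.89 in
Ȳ = 613970.00 / 4830.00 = 127.12 in

X̄ = 2.89 in, Ȳ = 127.12 in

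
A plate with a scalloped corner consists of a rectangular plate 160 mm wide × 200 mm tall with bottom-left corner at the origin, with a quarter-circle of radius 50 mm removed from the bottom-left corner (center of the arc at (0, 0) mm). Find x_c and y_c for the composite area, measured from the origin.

Part | A | x̄ᵢ | ȳᵢ | A·x̄ᵢ | A·ȳᵢ
plate | 32000.00 | 80.00 | 100.00 | 2560000.00 | 3200000.00
removed quarter-circle | -1963.50 | 21.22 | 21.22 | -41666.67 | -41666.67
Σ | 30036.50 |  |  | 2518333.33 | 3158333.33
x_c = 2518333.33 / 30036.50 = 83.84 mm
y_c = 3158333.33 / 30036.50 = 105.15 mm

x_c = 83.84 mm, y_c = 105.15 mm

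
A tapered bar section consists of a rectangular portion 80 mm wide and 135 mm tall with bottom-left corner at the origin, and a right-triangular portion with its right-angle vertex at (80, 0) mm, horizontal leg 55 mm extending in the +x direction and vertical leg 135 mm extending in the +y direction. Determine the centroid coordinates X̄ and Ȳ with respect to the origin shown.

X̄ = 54.92 mm, Ȳ = 61.74 mm

rectangular portion: A = 80 × 135 = 10800.00, centroid at (40.00, 67.50).
triangular portion: A = ½·55·135 = 3712.50, centroid at (98.33, 45.00).
ΣA = 14512.50 mm²
ΣAX̄ = (10800.00)(40.00) + (3712.50)(98.33) = 797062.50 mm³
ΣAȲ = (10800.00)(67.50) + (3712.50)(45.00) = 896062.50 mm³
X̄ = 797062.50 / 14512.50 = 54.92 mm
Ȳ = 896062.50 / 14512.50 = 61.74 mm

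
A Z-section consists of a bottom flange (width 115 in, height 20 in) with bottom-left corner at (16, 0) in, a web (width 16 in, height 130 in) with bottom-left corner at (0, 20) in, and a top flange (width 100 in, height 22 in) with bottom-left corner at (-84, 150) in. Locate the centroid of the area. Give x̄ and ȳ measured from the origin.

Part | A | x̄ᵢ | ȳᵢ | A·x̄ᵢ | A·ȳᵢ
bottom flange | 2300.00 | 73.50 | 10.00 | 169050.00 | 23000.00
web | 2080.00 | 8.00 | 85.00 | 16640.00 | 176800.00
top flange | 2200.00 | -34.00 | 161.00 | -74800.00 | 354200.00
Σ | 6580.00 |  |  | 110890.00 | 554000.00
x̄ = 110890.00 / 6580.00 = 16.85 in
ȳ = 554000.00 / 6580.00 = 84.19 in

x̄ = 16.85 in, ȳ = 84.19 in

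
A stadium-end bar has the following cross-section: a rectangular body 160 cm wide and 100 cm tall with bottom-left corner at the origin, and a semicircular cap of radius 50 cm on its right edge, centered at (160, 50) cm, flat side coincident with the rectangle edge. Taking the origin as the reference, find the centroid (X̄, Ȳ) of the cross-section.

X̄ = 99.95 cm, Ȳ = 50.00 cm

rectangular body: A = 160 × 100 = 16000.00, centroid at (80.00, 50.00).
semicircular end: A = ½π·50² = 3926.99, centroid at (181.22, 50.00).
ΣA = 19926.99 cm²
ΣAX̄ = (16000.00)(80.00) + (3926.99)(181.22) = 1991651.86 cm³
ΣAȲ = (16000.00)(50.00) + (3926.99)(50.00) = 996349.54 cm³
X̄ = 1991651.86 / 19926.99 = 99.95 cm
Ȳ = 996349.54 / 19926.99 = 50.00 cm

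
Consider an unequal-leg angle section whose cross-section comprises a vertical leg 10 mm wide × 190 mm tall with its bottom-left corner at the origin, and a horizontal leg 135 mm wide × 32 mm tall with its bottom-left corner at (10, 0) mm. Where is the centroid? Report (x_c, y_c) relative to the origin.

x_c = 55.35 mm, y_c = 40.13 mm

vertical leg: A = 10 × 190 = 1900.00, centroid at (5.00, 95.00).
horizontal leg: A = 135 × 32 = 4320.00, centroid at (77.50, 16.00).
ΣA = 6220.00 mm²
ΣAx_c = (1900.00)(5.00) + (4320.00)(77.50) = 344300.00 mm³
ΣAy_c = (1900.00)(95.00) + (4320.00)(16.00) = 249620.00 mm³
x_c = 344300.00 / 6220.00 = 55.35 mm
y_c = 249620.00 / 6220.00 = 40.13 mm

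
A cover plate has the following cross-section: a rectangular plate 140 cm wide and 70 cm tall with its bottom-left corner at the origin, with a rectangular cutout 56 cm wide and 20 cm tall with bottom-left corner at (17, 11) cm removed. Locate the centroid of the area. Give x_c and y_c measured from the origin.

x_c = 73.23 cm, y_c = 36.81 cm

Part | A | x̄ᵢ | ȳᵢ | A·x̄ᵢ | A·ȳᵢ
plate | 9800.00 | 70.00 | 35.00 | 686000.00 | 343000.00
hole | -1120.00 | 45.00 | 21.00 | -50400.00 | -23520.00
Σ | 8680.00 |  |  | 635600.00 | 319480.00
x_c = 635600.00 / 8680.00 = 73.23 cm
y_c = 319480.00 / 8680.00 = 36.81 cm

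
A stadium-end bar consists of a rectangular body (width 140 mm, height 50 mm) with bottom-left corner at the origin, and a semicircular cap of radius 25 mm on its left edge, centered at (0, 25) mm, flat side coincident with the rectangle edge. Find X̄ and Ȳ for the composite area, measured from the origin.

Part | A | x̄ᵢ | ȳᵢ | A·x̄ᵢ | A·ȳᵢ
rectangular body | 7000.00 | 70.00 | 25.00 | 490000.00 | 175000.00
semicircular end | 981.75 | -10.61 | 25.00 | -10416.67 | 24543.69
Σ | 7981.75 |  |  | 479583.33 | 199543.69
X̄ = 479583.33 / 7981.75 = 60.09 mm
Ȳ = 199543.69 / 7981.75 = 25.00 mm

X̄ = 60.09 mm, Ȳ = 25.00 mm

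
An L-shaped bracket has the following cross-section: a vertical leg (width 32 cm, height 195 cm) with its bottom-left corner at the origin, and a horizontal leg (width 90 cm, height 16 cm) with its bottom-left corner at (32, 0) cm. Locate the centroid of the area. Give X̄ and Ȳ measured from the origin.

Part | A | x̄ᵢ | ȳᵢ | A·x̄ᵢ | A·ȳᵢ
vertical leg | 6240.00 | 16.00 | 97.50 | 99840.00 | 608400.00
horizontal leg | 1440.00 | 77.00 | 8.00 | 110880.00 | 11520.00
Σ | 7680.00 |  |  | 210720.00 | 619920.00
X̄ = 210720.00 / 7680.00 = 27.44 cm
Ȳ = 619920.00 / 7680.00 = 80.72 cm

X̄ = 27.44 cm, Ȳ = 80.72 cm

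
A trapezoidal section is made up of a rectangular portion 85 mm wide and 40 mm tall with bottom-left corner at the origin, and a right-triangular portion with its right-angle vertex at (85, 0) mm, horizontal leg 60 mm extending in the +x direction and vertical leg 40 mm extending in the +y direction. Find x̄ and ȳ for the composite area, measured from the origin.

Part | A | x̄ᵢ | ȳᵢ | A·x̄ᵢ | A·ȳᵢ
rectangular portion | 3400.00 | 42.50 | 20.00 | 144500.00 | 68000.00
triangular portion | 1200.00 | 105.00 | 13.33 | 126000.00 | 16000.00
Σ | 4600.00 |  |  | 270500.00 | 84000.00
x̄ = 270500.00 / 4600.00 = 58.80 mm
ȳ = 84000.00 / 4600.00 = 18.26 mm

x̄ = 58.80 mm, ȳ = 18.26 mm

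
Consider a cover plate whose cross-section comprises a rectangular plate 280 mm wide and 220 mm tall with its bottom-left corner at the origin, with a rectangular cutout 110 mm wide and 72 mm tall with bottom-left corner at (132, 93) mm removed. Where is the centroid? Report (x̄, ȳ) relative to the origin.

plate: A = 280 × 220 = 61600.00, centroid at (140.00, 110.00).
hole: A = −(110 × 72) = -7920.00, centroid at (187.00, 129.00).
ΣA = 53680.00 mm²
ΣAx̄ = (61600.00)(140.00) + (-7920.00)(187.00) = 7142960.00 mm³
ΣAȳ = (61600.00)(110.00) + (-7920.00)(129.00) = 5754320.00 mm³
x̄ = 7142960.00 / 53680.00 = 133.07 mm
ȳ = 5754320.00 / 53680.00 = 107.20 mm

x̄ = 133.07 mm, ȳ = 107.20 mm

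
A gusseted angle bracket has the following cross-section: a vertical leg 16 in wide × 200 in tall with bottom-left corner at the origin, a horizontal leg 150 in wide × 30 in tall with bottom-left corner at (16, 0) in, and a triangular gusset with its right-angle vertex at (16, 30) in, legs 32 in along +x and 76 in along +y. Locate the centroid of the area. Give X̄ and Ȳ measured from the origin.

vertical leg: A = 16 × 200 = 3200.00, centroid at (8.00, 100.00).
horizontal leg: A = 150 × 30 = 4500.00, centroid at (91.00, 15.00).
gusset: A = ½·32·76 = 1216.00, centroid at (26.67, 55.33).
ΣA = 8916.00 in², ΣAX̄ = 467526.67 in³, ΣAȲ = 454785.33 in³.
X̄ = 467526.67/8916.00 = 52.44 in; Ȳ = 454785.33/8916.00 = 51.01 in.

X̄ = 52.44 in, Ȳ = 51.01 in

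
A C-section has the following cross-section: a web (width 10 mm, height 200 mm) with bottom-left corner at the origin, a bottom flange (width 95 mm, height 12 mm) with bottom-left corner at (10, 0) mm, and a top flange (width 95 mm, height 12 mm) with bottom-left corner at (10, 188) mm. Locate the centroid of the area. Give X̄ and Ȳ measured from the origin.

X̄ = 32.97 mm, Ȳ = 100.00 mm

web: A = 10 × 200 = 2000.00, centroid at (5.00, 100.00).
bottom flange: A = 95 × 12 = 1140.00, centroid at (57.50, 6.00).
top flange: A = 95 × 12 = 1140.00, centroid at (57.50, 194.00).
ΣA = 4280.00 mm², ΣAX̄ = 141100.00 mm³, ΣAȲ = 428000.00 mm³.
X̄ = 141100.00/4280.00 = 32.97 mm; Ȳ = 428000.00/4280.00 = 100.00 mm.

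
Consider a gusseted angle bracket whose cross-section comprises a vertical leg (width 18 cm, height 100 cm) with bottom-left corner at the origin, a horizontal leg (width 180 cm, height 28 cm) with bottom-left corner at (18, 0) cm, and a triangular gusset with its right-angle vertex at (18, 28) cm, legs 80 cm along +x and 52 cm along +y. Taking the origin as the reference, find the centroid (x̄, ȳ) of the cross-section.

Part | A | x̄ᵢ | ȳᵢ | A·x̄ᵢ | A·ȳᵢ
vertical leg | 1800.00 | 9.00 | 50.00 | 16200.00 | 90000.00
horizontal leg | 5040.00 | 108.00 | 14.00 | 544320.00 | 70560.00
gusset | 2080.00 | 44.67 | 45.33 | 92906.67 | 94293.33
Σ | 8920.00 |  |  | 653426.67 | 254853.33
x̄ = 653426.67 / 8920.00 = 73.25 cm
ȳ = 254853.33 / 8920.00 = 28.57 cm

x̄ = 73.25 cm, ȳ = 28.57 cm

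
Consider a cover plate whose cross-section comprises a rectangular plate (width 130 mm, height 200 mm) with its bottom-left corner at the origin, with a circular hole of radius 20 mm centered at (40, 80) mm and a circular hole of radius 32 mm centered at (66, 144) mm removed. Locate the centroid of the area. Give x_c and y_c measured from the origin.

x_c = 66.31 mm, y_c = 94.59 mm

plate: A = 130 × 200 = 26000.00, centroid at (65.00, 100.00).
hole 1: A = −π·20² = -1256.64, centroid at (40.00, 80.00).
hole 2: A = −π·32² = -3216.99, centroid at (66.00, 144.00).
ΣA = 21526.37 mm²
ΣAx_c = (26000.00)(65.00) + (-1256.64)(40.00) + (-3216.99)(66.00) = 1427413.12 mm³
ΣAy_c = (26000.00)(100.00) + (-1256.64)(80.00) + (-3216.99)(144.00) = 2036222.35 mm³
x_c = 1427413.12 / 21526.37 = 66.31 mm
y_c = 2036222.35 / 21526.37 = 94.59 mm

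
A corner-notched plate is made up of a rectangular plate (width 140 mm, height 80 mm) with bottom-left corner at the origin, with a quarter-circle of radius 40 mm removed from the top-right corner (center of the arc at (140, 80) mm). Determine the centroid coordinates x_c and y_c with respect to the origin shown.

x_c = 63.30 mm, y_c = 37.09 mm

Part | A | x̄ᵢ | ȳᵢ | A·x̄ᵢ | A·ȳᵢ
plate | 11200.00 | 70.00 | 40.00 | 784000.00 | 448000.00
removed quarter-circle | -1256.64 | 123.02 | 63.02 | -154595.86 | -79197.63
Σ | 9943.36 |  |  | 629404.14 | 368802.37
x_c = 629404.14 / 9943.36 = 63.30 mm
y_c = 368802.37 / 9943.36 = 37.09 mm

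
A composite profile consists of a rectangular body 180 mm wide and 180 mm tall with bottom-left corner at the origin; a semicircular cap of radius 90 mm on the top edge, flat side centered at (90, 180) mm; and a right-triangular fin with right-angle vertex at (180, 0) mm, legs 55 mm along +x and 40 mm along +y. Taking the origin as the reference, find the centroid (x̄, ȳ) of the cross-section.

x̄ = 92.58 mm, ȳ = 123.46 mm

rectangular body: A = 180 × 180 = 32400.00, centroid at (90.00, 90.00).
semicircular top: A = ½π·90² = 12723.45, centroid at (90.00, 218.20).
triangular fin: A = ½·55·40 = 1100.00, centroid at (198.33, 13.33).
ΣA = 46223.45 mm², ΣAx̄ = 4279277.19 mm³, ΣAȳ = 5706887.71 mm³.
x̄ = 4279277.19/46223.45 = 92.58 mm; ȳ = 5706887.71/46223.45 = 123.46 mm.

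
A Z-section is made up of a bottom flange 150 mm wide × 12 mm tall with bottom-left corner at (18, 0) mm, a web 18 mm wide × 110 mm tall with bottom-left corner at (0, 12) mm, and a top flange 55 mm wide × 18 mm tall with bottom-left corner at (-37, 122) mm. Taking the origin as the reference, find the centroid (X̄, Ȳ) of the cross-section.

bottom flange: A = 150 × 12 = 1800.00, centroid at (93.00, 6.00).
web: A = 18 × 110 = 1980.00, centroid at (9.00, 67.00).
top flange: A = 55 × 18 = 990.00, centroid at (-9.50, 131.00).
ΣA = 4770.00 mm²
ΣAX̄ = (1800.00)(93.00) + (1980.00)(9.00) + (990.00)(-9.50) = 175815.00 mm³
ΣAȲ = (1800.00)(6.00) + (1980.00)(67.00) + (990.00)(131.00) = 273150.00 mm³
X̄ = 175815.00 / 4770.00 = 36.86 mm
Ȳ = 273150.00 / 4770.00 = 57.26 mm

X̄ = 36.86 mm, Ȳ = 57.26 mm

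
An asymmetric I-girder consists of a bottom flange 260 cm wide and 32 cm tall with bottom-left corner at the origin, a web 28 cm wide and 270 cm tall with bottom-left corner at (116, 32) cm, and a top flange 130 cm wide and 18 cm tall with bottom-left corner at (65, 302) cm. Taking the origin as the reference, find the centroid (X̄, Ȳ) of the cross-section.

X̄ = 130.00 cm, Ȳ = 116.54 cm

bottom flange: A = 260 × 32 = 8320.00, centroid at (130.00, 16.00).
web: A = 28 × 270 = 7560.00, centroid at (130.00, 167.00).
top flange: A = 130 × 18 = 2340.00, centroid at (130.00, 311.00).
ΣA = 18220.00 cm²
ΣAX̄ = (8320.00)(130.00) + (7560.00)(130.00) + (2340.00)(130.00) = 2368600.00 cm³
ΣAȲ = (8320.00)(16.00) + (7560.00)(167.00) + (2340.00)(311.00) = 2123380.00 cm³
X̄ = 2368600.00 / 18220.00 = 130.00 cm
Ȳ = 2123380.00 / 18220.00 = 116.54 cm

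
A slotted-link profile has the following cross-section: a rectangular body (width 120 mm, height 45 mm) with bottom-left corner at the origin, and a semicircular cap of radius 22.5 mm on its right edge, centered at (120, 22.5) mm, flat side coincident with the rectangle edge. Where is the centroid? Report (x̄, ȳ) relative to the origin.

Part | A | x̄ᵢ | ȳᵢ | A·x̄ᵢ | A·ȳᵢ
rectangular body | 5400.00 | 60.00 | 22.50 | 324000.00 | 121500.00
semicircular end | 795.22 | 129.55 | 22.50 | 103019.63 | 17892.35
Σ | 6195.22 |  |  | 427019.63 | 139392.35
x̄ = 427019.63 / 6195.22 = 68.93 mm
ȳ = 139392.35 / 6195.22 = 22.50 mm

x̄ = 68.93 mm, ȳ = 22.50 mm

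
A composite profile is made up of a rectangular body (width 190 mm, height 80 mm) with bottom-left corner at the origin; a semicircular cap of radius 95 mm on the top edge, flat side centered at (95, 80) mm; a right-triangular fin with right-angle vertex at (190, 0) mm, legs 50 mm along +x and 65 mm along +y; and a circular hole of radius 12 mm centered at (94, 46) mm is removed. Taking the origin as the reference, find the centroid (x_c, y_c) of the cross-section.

x_c = 100.95 mm, y_c = 76.21 mm

rectangular body: A = 190 × 80 = 15200.00, centroid at (95.00, 40.00).
semicircular top: A = ½π·95² = 14176.44, centroid at (95.00, 120.32).
triangular fin: A = ½·50·65 = 1625.00, centroid at (206.67, 21.67).
hole: A = −π·12² = -452.39, centroid at (94.00, 46.00).
ΣA = 30549.05 mm², ΣAx_c = 3084070.24 mm³, ΣAy_c = 2328096.70 mm³.
x_c = 3084070.24/30549.05 = 100.95 mm; y_c = 2328096.70/30549.05 = 76.21 mm.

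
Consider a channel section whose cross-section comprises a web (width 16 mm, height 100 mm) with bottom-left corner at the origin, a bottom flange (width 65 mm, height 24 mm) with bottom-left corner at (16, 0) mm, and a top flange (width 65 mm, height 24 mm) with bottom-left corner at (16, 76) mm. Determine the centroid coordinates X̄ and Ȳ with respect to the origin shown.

Part | A | x̄ᵢ | ȳᵢ | A·x̄ᵢ | A·ȳᵢ
web | 1600.00 | 8.00 | 50.00 | 12800.00 | 80000.00
bottom flange | 1560.00 | 48.50 | 12.00 | 75660.00 | 18720.00
top flange | 1560.00 | 48.50 | 88.00 | 75660.00 | 137280.00
Σ | 4720.00 |  |  | 164120.00 | 236000.00
X̄ = 164120.00 / 4720.00 = 34.77 mm
Ȳ = 236000.00 / 4720.00 = 50.00 mm

X̄ = 34.77 mm, Ȳ = 50.00 mm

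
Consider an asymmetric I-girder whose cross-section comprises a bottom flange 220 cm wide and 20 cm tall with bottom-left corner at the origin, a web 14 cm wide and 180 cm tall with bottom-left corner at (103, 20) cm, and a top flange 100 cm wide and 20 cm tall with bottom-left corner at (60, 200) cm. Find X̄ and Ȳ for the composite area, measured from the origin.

Part | A | x̄ᵢ | ȳᵢ | A·x̄ᵢ | A·ȳᵢ
bottom flange | 4400.00 | 110.00 | 10.00 | 484000.00 | 44000.00
web | 2520.00 | 110.00 | 110.00 | 277200.00 | 277200.00
top flange | 2000.00 | 110.00 | 210.00 | 220000.00 | 420000.00
Σ | 8920.00 |  |  | 981200.00 | 741200.00
X̄ = 981200.00 / 8920.00 = 110.00 cm
Ȳ = 741200.00 / 8920.00 = 83.09 cm

X̄ = 110.00 cm, Ȳ = 83.09 cm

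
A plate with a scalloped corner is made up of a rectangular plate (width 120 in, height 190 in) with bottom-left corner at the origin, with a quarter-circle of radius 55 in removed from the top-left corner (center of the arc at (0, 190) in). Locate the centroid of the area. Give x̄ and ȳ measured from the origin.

x̄ = 64.26 in, ȳ = 86.66 in

plate: A = 120 × 190 = 22800.00, centroid at (60.00, 95.00).
removed quarter-circle: A = −¼π·55² = -2375.83, centroid at (23.34, 166.66).
ΣA = 20424.17 in²
ΣAx̄ = (22800.00)(60.00) + (-2375.83)(23.34) = 1312541.67 in³
ΣAȳ = (22800.00)(95.00) + (-2375.83)(166.66) = 1770050.74 in³
x̄ = 1312541.67 / 20424.17 = 64.26 in
ȳ = 1770050.74 / 20424.17 = 86.66 in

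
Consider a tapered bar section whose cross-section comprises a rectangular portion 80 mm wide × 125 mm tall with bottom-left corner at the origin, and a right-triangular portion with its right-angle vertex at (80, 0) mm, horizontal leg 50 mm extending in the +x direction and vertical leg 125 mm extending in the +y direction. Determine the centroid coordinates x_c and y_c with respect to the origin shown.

x_c = 53.49 mm, y_c = 57.54 mm

rectangular portion: A = 80 × 125 = 10000.00, centroid at (40.00, 62.50).
triangular portion: A = ½·50·125 = 3125.00, centroid at (96.67, 41.67).
ΣA = 13125.00 mm²
ΣAx_c = (10000.00)(40.00) + (3125.00)(96.67) = 702083.33 mm³
ΣAy_c = (10000.00)(62.50) + (3125.00)(41.67) = 755208.33 mm³
x_c = 702083.33 / 13125.00 = 53.49 mm
y_c = 755208.33 / 13125.00 = 57.54 mm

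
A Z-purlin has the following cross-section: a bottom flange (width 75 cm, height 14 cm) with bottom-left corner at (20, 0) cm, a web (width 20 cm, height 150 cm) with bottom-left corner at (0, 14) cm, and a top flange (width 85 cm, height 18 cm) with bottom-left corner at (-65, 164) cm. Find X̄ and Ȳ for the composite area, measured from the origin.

bottom flange: A = 75 × 14 = 1050.00, centroid at (57.50, 7.00).
web: A = 20 × 150 = 3000.00, centroid at (10.00, 89.00).
top flange: A = 85 × 18 = 1530.00, centroid at (-22.50, 173.00).
ΣA = 5580.00 cm², ΣAX̄ = 55950.00 cm³, ΣAȲ = 539040.00 cm³.
X̄ = 55950.00/5580.00 = 10.03 cm; Ȳ = 539040.00/5580.00 = 96.60 cm.

X̄ = 10.03 cm, Ȳ = 96.60 cm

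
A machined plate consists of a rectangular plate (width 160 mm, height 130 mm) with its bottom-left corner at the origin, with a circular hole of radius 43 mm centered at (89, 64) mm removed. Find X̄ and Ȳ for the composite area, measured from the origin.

plate: A = 160 × 130 = 20800.00, centroid at (80.00, 65.00).
hole: A = −π·43² = -5808.80, centroid at (89.00, 64.00).
ΣA = 14991.20 mm²
ΣAX̄ = (20800.00)(80.00) + (-5808.80)(89.00) = 1147016.37 mm³
ΣAȲ = (20800.00)(65.00) + (-5808.80)(64.00) = 980236.49 mm³
X̄ = 1147016.37 / 14991.20 = 76.51 mm
Ȳ = 980236.49 / 14991.20 = 65.39 mm

X̄ = 76.51 mm, Ȳ = 65.39 mm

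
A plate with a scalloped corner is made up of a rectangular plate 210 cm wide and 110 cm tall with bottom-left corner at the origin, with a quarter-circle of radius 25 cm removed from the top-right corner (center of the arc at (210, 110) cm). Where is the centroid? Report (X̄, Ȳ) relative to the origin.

Part | A | x̄ᵢ | ȳᵢ | A·x̄ᵢ | A·ȳᵢ
plate | 23100.00 | 105.00 | 55.00 | 2425500.00 | 1270500.00
removed quarter-circle | -490.87 | 199.39 | 99.39 | -97875.18 | -48787.79
Σ | 22609.13 |  |  | 2327624.82 | 1221712.21
X̄ = 2327624.82 / 22609.13 = 102.95 cm
Ȳ = 1221712.21 / 22609.13 = 54.04 cm

X̄ = 102.95 cm, Ȳ = 54.04 cm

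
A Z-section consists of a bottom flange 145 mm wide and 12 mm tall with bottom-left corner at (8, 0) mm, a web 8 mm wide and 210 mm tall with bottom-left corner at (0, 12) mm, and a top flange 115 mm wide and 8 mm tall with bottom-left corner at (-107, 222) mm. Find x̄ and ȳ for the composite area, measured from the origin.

bottom flange: A = 145 × 12 = 1740.00, centroid at (80.50, 6.00).
web: A = 8 × 210 = 1680.00, centroid at (4.00, 117.00).
top flange: A = 115 × 8 = 920.00, centroid at (-49.50, 226.00).
ΣA = 4340.00 mm², ΣAx̄ = 101250.00 mm³, ΣAȳ = 414920.00 mm³.
x̄ = 101250.00/4340.00 = 23.33 mm; ȳ = 414920.00/4340.00 = 95.60 mm.

x̄ = 23.33 mm, ȳ = 95.60 mm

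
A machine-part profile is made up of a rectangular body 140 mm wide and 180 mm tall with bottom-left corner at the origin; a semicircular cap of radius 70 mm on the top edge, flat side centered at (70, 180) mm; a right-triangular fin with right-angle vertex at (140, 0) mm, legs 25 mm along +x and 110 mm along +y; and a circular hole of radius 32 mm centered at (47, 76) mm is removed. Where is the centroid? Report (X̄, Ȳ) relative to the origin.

X̄ = 75.85 mm, Ȳ = 118.76 mm

Part | A | x̄ᵢ | ȳᵢ | A·x̄ᵢ | A·ȳᵢ
rectangular body | 25200.00 | 70.00 | 90.00 | 1764000.00 | 2268000.00
semicircular top | 7696.90 | 70.00 | 209.71 | 538783.14 | 1614109.03
triangular fin | 1375.00 | 148.33 | 36.67 | 203958.33 | 50416.67
hole | -3216.99 | 47.00 | 76.00 | -151198.57 | -244491.31
Σ | 31054.91 |  |  | 2355542.90 | 3688034.39
X̄ = 2355542.90 / 31054.91 = 75.85 mm
Ȳ = 3688034.39 / 31054.91 = 118.76 mm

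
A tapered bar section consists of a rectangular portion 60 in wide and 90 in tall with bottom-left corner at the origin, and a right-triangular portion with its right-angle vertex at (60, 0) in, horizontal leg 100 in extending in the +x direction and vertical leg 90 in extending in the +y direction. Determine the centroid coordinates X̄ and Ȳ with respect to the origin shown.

X̄ = 58.79 in, Ȳ = 38.18 in

rectangular portion: A = 60 × 90 = 5400.00, centroid at (30.00, 45.00).
triangular portion: A = ½·100·90 = 4500.00, centroid at (93.33, 30.00).
ΣA = 9900.00 in², ΣAX̄ = 582000.00 in³, ΣAȲ = 378000.00 in³.
X̄ = 582000.00/9900.00 = 58.79 in; Ȳ = 378000.00/9900.00 = 38.18 in.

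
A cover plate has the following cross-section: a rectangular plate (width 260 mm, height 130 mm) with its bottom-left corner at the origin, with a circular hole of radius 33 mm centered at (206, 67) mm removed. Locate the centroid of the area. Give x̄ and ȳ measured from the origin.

x̄ = 121.44 mm, ȳ = 64.77 mm

plate: A = 260 × 130 = 33800.00, centroid at (130.00, 65.00).
hole: A = −π·33² = -3421.19, centroid at (206.00, 67.00).
ΣA = 30378.81 mm²
ΣAx̄ = (33800.00)(130.00) + (-3421.19)(206.00) = 3689233.95 mm³
ΣAȳ = (33800.00)(65.00) + (-3421.19)(67.00) = 1967779.98 mm³
x̄ = 3689233.95 / 30378.81 = 121.44 mm
ȳ = 1967779.98 / 30378.81 = 64.77 mm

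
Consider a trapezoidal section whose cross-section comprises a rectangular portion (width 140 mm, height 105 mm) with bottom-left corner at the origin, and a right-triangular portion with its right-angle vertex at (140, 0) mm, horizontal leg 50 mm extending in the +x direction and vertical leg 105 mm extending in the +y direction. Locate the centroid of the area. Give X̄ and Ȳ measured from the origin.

X̄ = 83.13 mm, Ȳ = 49.85 mm

rectangular portion: A = 140 × 105 = 14700.00, centroid at (70.00, 52.50).
triangular portion: A = ½·50·105 = 2625.00, centroid at (156.67, 35.00).
ΣA = 17325.00 mm², ΣAX̄ = 1440250.00 mm³, ΣAȲ = 863625.00 mm³.
X̄ = 1440250.00/17325.00 = 83.13 mm; Ȳ = 863625.00/17325.00 = 49.85 mm.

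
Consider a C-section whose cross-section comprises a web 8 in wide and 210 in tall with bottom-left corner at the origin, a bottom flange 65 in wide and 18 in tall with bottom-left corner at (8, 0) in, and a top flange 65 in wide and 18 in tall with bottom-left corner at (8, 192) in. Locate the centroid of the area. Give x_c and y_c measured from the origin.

Part | A | x̄ᵢ | ȳᵢ | A·x̄ᵢ | A·ȳᵢ
web | 1680.00 | 4.00 | 105.00 | 6720.00 | 176400.00
bottom flange | 1170.00 | 40.50 | 9.00 | 47385.00 | 10530.00
top flange | 1170.00 | 40.50 | 201.00 | 47385.00 | 235170.00
Σ | 4020.00 |  |  | 101490.00 | 422100.00
x_c = 101490.00 / 4020.00 = 25.25 in
y_c = 422100.00 / 4020.00 = 105.00 in

x_c = 25.25 in, y_c = 105.00 in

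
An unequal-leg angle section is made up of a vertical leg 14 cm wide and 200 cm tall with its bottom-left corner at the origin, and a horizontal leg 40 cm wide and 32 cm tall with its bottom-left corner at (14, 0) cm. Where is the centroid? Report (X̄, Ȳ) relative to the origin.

vertical leg: A = 14 × 200 = 2800.00, centroid at (7.00, 100.00).
horizontal leg: A = 40 × 32 = 1280.00, centroid at (34.00, 16.00).
ΣA = 4080.00 cm², ΣAX̄ = 63120.00 cm³, ΣAȲ = 300480.00 cm³.
X̄ = 63120.00/4080.00 = 15.47 cm; Ȳ = 300480.00/4080.00 = 73.65 cm.

X̄ = 15.47 cm, Ȳ = 73.65 cm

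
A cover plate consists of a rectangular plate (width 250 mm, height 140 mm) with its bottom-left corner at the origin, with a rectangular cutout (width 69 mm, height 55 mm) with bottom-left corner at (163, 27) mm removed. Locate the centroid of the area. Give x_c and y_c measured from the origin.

plate: A = 250 × 140 = 35000.00, centroid at (125.00, 70.00).
hole: A = −(69 × 55) = -3795.00, centroid at (197.50, 54.50).
ΣA = 31205.00 mm², ΣAx_c = 3625487.50 mm³, ΣAy_c = 2243172.50 mm³.
x_c = 3625487.50/31205.00 = 116.18 mm; y_c = 2243172.50/31205.00 = 71.89 mm.

x_c = 116.18 mm, y_c = 71.89 mm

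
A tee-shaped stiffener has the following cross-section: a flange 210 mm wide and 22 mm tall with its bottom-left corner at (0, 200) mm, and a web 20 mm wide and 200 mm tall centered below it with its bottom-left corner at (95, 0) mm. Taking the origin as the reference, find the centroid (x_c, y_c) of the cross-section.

web: A = 20 × 200 = 4000.00, centroid at (105.00, 100.00).
flange: A = 210 × 22 = 4620.00, centroid at (105.00, 211.00).
ΣA = 8620.00 mm²
ΣAx_c = (4000.00)(105.00) + (4620.00)(105.00) = 905100.00 mm³
ΣAy_c = (4000.00)(100.00) + (4620.00)(211.00) = 1374820.00 mm³
x_c = 905100.00 / 8620.00 = 105.00 mm
y_c = 1374820.00 / 8620.00 = 159.49 mm

x_c = 105.00 mm, y_c = 159.49 mm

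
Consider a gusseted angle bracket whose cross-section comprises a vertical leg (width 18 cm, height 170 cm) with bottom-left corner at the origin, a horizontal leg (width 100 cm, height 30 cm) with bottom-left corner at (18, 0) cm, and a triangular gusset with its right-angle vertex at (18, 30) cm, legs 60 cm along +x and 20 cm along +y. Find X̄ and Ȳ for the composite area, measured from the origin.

Part | A | x̄ᵢ | ȳᵢ | A·x̄ᵢ | A·ȳᵢ
vertical leg | 3060.00 | 9.00 | 85.00 | 27540.00 | 260100.00
horizontal leg | 3000.00 | 68.00 | 15.00 | 204000.00 | 45000.00
gusset | 600.00 | 38.00 | 36.67 | 22800.00 | 22000.00
Σ | 6660.00 |  |  | 254340.00 | 327100.00
X̄ = 254340.00 / 6660.00 = 38.19 cm
Ȳ = 327100.00 / 6660.00 = 49.11 cm

X̄ = 38.19 cm, Ȳ = 49.11 cm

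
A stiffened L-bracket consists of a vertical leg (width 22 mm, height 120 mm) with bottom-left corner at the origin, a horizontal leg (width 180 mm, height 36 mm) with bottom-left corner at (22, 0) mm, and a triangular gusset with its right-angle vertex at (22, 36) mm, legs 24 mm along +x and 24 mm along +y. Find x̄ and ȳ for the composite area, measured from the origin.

x̄ = 81.15 mm, ȳ = 30.58 mm

vertical leg: A = 22 × 120 = 2640.00, centroid at (11.00, 60.00).
horizontal leg: A = 180 × 36 = 6480.00, centroid at (112.00, 18.00).
gusset: A = ½·24·24 = 288.00, centroid at (30.00, 44.00).
ΣA = 9408.00 mm²
ΣAx̄ = (2640.00)(11.00) + (6480.00)(112.00) + (288.00)(30.00) = 763440.00 mm³
ΣAȳ = (2640.00)(60.00) + (6480.00)(18.00) + (288.00)(44.00) = 287712.00 mm³
x̄ = 763440.00 / 9408.00 = 81.15 mm
ȳ = 287712.00 / 9408.00 = 30.58 mm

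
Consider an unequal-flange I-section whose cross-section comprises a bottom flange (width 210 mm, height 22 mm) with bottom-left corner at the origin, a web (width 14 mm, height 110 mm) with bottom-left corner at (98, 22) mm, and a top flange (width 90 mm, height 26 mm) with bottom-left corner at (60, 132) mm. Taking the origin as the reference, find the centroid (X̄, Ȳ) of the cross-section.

X̄ = 105.00 mm, Ȳ = 59.85 mm

bottom flange: A = 210 × 22 = 4620.00, centroid at (105.00, 11.00).
web: A = 14 × 110 = 1540.00, centroid at (105.00, 77.00).
top flange: A = 90 × 26 = 2340.00, centroid at (105.00, 145.00).
ΣA = 8500.00 mm², ΣAX̄ = 892500.00 mm³, ΣAȲ = 508700.00 mm³.
X̄ = 892500.00/8500.00 = 105.00 mm; Ȳ = 508700.00/8500.00 = 59.85 mm.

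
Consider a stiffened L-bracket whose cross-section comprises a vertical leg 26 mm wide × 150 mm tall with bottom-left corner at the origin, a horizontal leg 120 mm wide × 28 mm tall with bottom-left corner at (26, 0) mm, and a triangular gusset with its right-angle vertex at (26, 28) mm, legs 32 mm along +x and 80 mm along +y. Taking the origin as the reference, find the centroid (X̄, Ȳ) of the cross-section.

X̄ = 45.27 mm, Ȳ = 47.95 mm

vertical leg: A = 26 × 150 = 3900.00, centroid at (13.00, 75.00).
horizontal leg: A = 120 × 28 = 3360.00, centroid at (86.00, 14.00).
gusset: A = ½·32·80 = 1280.00, centroid at (36.67, 54.67).
ΣA = 8540.00 mm²
ΣAX̄ = (3900.00)(13.00) + (3360.00)(86.00) + (1280.00)(36.67) = 386593.33 mm³
ΣAȲ = (3900.00)(75.00) + (3360.00)(14.00) + (1280.00)(54.67) = 409513.33 mm³
X̄ = 386593.33 / 8540.00 = 45.27 mm
Ȳ = 409513.33 / 8540.00 = 47.95 mm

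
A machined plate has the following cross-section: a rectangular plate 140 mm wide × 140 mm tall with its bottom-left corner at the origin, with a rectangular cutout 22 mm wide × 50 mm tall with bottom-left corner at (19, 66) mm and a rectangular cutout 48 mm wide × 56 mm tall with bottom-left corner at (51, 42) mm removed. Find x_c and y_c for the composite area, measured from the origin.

plate: A = 140 × 140 = 19600.00, centroid at (70.00, 70.00).
hole 1: A = −(22 × 50) = -1100.00, centroid at (30.00, 91.00).
hole 2: A = −(48 × 56) = -2688.00, centroid at (75.00, 70.00).
ΣA = 15812.00 mm²
ΣAx_c = (19600.00)(70.00) + (-1100.00)(30.00) + (-2688.00)(75.00) = 1137400.00 mm³
ΣAy_c = (19600.00)(70.00) + (-1100.00)(91.00) + (-2688.00)(70.00) = 1083740.00 mm³
x_c = 1137400.00 / 15812.00 = 71.93 mm
y_c = 1083740.00 / 15812.00 = 68.54 mm

x_c = 71.93 mm, y_c = 68.54 mm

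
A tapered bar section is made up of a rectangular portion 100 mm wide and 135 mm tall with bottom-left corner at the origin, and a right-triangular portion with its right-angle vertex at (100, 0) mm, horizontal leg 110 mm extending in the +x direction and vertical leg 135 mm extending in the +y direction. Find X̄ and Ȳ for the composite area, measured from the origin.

X̄ = 80.75 mm, Ȳ = 59.52 mm

rectangular portion: A = 100 × 135 = 13500.00, centroid at (50.00, 67.50).
triangular portion: A = ½·110·135 = 7425.00, centroid at (136.67, 45.00).
ΣA = 20925.00 mm²
ΣAX̄ = (13500.00)(50.00) + (7425.00)(136.67) = 1689750.00 mm³
ΣAȲ = (13500.00)(67.50) + (7425.00)(45.00) = 1245375.00 mm³
X̄ = 1689750.00 / 20925.00 = 80.75 mm
Ȳ = 1245375.00 / 20925.00 = 59.52 mm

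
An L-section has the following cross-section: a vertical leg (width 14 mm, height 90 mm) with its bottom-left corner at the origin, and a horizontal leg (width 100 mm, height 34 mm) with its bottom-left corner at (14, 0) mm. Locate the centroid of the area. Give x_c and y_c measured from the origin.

x_c = 48.59 mm, y_c = 24.57 mm

vertical leg: A = 14 × 90 = 1260.00, centroid at (7.00, 45.00).
horizontal leg: A = 100 × 34 = 3400.00, centroid at (64.00, 17.00).
ΣA = 4660.00 mm²
ΣAx_c = (1260.00)(7.00) + (3400.00)(64.00) = 226420.00 mm³
ΣAy_c = (1260.00)(45.00) + (3400.00)(17.00) = 114500.00 mm³
x_c = 226420.00 / 4660.00 = 48.59 mm
y_c = 114500.00 / 4660.00 = 24.57 mm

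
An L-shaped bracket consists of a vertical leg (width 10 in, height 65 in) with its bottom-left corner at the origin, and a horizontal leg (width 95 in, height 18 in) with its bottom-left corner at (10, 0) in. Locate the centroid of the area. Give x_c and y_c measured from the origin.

vertical leg: A = 10 × 65 = 650.00, centroid at (5.00, 32.50).
horizontal leg: A = 95 × 18 = 1710.00, centroid at (57.50, 9.00).
ΣA = 2360.00 in², ΣAx_c = 101575.00 in³, ΣAy_c = 36515.00 in³.
x_c = 101575.00/2360.00 = 43.04 in; y_c = 36515.00/2360.00 = 15.47 in.

x_c = 43.04 in, y_c = 15.47 in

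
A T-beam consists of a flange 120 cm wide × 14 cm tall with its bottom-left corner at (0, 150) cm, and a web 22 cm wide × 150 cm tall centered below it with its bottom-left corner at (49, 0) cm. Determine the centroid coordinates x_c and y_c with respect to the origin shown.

x_c = 60.00 cm, y_c = 102.66 cm

web: A = 22 × 150 = 3300.00, centroid at (60.00, 75.00).
flange: A = 120 × 14 = 1680.00, centroid at (60.00, 157.00).
ΣA = 4980.00 cm², ΣAx_c = 298800.00 cm³, ΣAy_c = 511260.00 cm³.
x_c = 298800.00/4980.00 = 60.00 cm; y_c = 511260.00/4980.00 = 102.66 cm.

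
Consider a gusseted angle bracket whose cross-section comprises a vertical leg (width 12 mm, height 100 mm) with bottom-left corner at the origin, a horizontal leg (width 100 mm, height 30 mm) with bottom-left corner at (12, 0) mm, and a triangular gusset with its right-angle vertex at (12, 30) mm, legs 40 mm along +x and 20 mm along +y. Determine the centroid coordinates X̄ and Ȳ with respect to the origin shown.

Part | A | x̄ᵢ | ȳᵢ | A·x̄ᵢ | A·ȳᵢ
vertical leg | 1200.00 | 6.00 | 50.00 | 7200.00 | 60000.00
horizontal leg | 3000.00 | 62.00 | 15.00 | 186000.00 | 45000.00
gusset | 400.00 | 25.33 | 36.67 | 10133.33 | 14666.67
Σ | 4600.00 |  |  | 203333.33 | 119666.67
X̄ = 203333.33 / 4600.00 = 44.20 mm
Ȳ = 119666.67 / 4600.00 = 26.01 mm

X̄ = 44.20 mm, Ȳ = 26.01 mm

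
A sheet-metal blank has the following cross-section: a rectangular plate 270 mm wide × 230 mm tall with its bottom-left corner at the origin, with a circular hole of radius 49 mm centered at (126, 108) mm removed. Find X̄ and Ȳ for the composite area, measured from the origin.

X̄ = 136.24 mm, Ȳ = 115.97 mm

plate: A = 270 × 230 = 62100.00, centroid at (135.00, 115.00).
hole: A = −π·49² = -7542.96, centroid at (126.00, 108.00).
ΣA = 54557.04 mm²
ΣAX̄ = (62100.00)(135.00) + (-7542.96)(126.00) = 7433086.54 mm³
ΣAȲ = (62100.00)(115.00) + (-7542.96)(108.00) = 6326859.89 mm³
X̄ = 7433086.54 / 54557.04 = 136.24 mm
Ȳ = 6326859.89 / 54557.04 = 115.97 mm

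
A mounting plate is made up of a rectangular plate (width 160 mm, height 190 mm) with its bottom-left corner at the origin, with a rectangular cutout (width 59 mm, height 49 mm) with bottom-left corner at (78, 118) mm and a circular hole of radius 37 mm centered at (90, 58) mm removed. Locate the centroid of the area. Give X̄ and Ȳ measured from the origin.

plate: A = 160 × 190 = 30400.00, centroid at (80.00, 95.00).
hole 1: A = −(59 × 49) = -2891.00, centroid at (107.50, 142.50).
hole 2: A = −π·37² = -4300.84, centroid at (90.00, 58.00).
ΣA = 23208.16 mm²
ΣAX̄ = (30400.00)(80.00) + (-2891.00)(107.50) + (-4300.84)(90.00) = 1734141.87 mm³
ΣAȲ = (30400.00)(95.00) + (-2891.00)(142.50) + (-4300.84)(58.00) = 2226583.76 mm³
X̄ = 1734141.87 / 23208.16 = 74.72 mm
Ȳ = 2226583.76 / 23208.16 = 95.94 mm

X̄ = 74.72 mm, Ȳ = 95.94 mm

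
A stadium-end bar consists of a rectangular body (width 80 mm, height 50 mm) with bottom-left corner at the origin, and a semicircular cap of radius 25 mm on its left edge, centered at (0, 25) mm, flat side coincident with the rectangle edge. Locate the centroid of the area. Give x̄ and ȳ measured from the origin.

Part | A | x̄ᵢ | ȳᵢ | A·x̄ᵢ | A·ȳᵢ
rectangular body | 4000.00 | 40.00 | 25.00 | 160000.00 | 100000.00
semicircular end | 981.75 | -10.61 | 25.00 | -10416.67 | 24543.69
Σ | 4981.75 |  |  | 149583.33 | 124543.69
x̄ = 149583.33 / 4981.75 = 30.03 mm
ȳ = 124543.69 / 4981.75 = 25.00 mm

x̄ = 30.03 mm, ȳ = 25.00 mm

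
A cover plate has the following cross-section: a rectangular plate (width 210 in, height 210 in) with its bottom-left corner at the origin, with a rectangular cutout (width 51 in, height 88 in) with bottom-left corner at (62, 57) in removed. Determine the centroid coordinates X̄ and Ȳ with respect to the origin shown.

Part | A | x̄ᵢ | ȳᵢ | A·x̄ᵢ | A·ȳᵢ
plate | 44100.00 | 105.00 | 105.00 | 4630500.00 | 4630500.00
hole | -4488.00 | 87.50 | 101.00 | -392700.00 | -453288.00
Σ | 39612.00 |  |  | 4237800.00 | 4177212.00
X̄ = 4237800.00 / 39612.00 = 106.98 in
Ȳ = 4177212.00 / 39612.00 = 105.45 in

X̄ = 106.98 in, Ȳ = 105.45 in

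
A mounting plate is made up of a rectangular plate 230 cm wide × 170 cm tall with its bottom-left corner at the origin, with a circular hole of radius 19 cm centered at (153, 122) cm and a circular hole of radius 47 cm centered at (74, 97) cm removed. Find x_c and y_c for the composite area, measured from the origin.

x_c = 122.78 cm, y_c = 80.96 cm

Part | A | x̄ᵢ | ȳᵢ | A·x̄ᵢ | A·ȳᵢ
plate | 39100.00 | 115.00 | 85.00 | 4496500.00 | 3323500.00
hole 1 | -1134.11 | 153.00 | 122.00 | -173519.59 | -138362.02
hole 2 | -6939.78 | 74.00 | 97.00 | -513543.58 | -673158.48
Σ | 31026.11 |  |  | 3809436.83 | 2511979.49
x_c = 3809436.83 / 31026.11 = 122.78 cm
y_c = 2511979.49 / 31026.11 = 80.96 cm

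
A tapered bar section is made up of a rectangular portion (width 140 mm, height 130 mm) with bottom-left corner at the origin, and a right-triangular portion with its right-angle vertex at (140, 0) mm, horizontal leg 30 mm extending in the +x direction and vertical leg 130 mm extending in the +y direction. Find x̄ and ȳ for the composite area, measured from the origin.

x̄ = 77.74 mm, ȳ = 62.90 mm

Part | A | x̄ᵢ | ȳᵢ | A·x̄ᵢ | A·ȳᵢ
rectangular portion | 18200.00 | 70.00 | 65.00 | 1274000.00 | 1183000.00
triangular portion | 1950.00 | 150.00 | 43.33 | 292500.00 | 84500.00
Σ | 20150.00 |  |  | 1566500.00 | 1267500.00
x̄ = 1566500.00 / 20150.00 = 77.74 mm
ȳ = 1267500.00 / 20150.00 = 62.90 mm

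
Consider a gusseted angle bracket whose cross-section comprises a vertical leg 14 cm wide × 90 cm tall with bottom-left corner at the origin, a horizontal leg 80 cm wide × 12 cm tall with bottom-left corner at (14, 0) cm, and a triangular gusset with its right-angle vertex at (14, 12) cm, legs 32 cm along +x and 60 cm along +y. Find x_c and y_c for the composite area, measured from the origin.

x_c = 26.52 cm, y_c = 29.30 cm

vertical leg: A = 14 × 90 = 1260.00, centroid at (7.00, 45.00).
horizontal leg: A = 80 × 12 = 960.00, centroid at (54.00, 6.00).
gusset: A = ½·32·60 = 960.00, centroid at (24.67, 32.00).
ΣA = 3180.00 cm², ΣAx_c = 84340.00 cm³, ΣAy_c = 93180.00 cm³.
x_c = 84340.00/3180.00 = 26.52 cm; y_c = 93180.00/3180.00 = 29.30 cm.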